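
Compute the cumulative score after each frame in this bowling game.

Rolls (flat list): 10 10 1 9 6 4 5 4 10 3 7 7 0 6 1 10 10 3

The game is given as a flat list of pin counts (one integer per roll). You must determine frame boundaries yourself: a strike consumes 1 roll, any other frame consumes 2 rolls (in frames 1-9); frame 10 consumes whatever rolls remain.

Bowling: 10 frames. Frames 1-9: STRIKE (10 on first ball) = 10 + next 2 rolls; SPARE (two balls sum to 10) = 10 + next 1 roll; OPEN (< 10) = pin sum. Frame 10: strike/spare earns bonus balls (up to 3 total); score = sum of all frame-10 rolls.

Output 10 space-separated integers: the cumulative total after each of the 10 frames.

Frame 1: STRIKE. 10 + next two rolls (10+1) = 21. Cumulative: 21
Frame 2: STRIKE. 10 + next two rolls (1+9) = 20. Cumulative: 41
Frame 3: SPARE (1+9=10). 10 + next roll (6) = 16. Cumulative: 57
Frame 4: SPARE (6+4=10). 10 + next roll (5) = 15. Cumulative: 72
Frame 5: OPEN (5+4=9). Cumulative: 81
Frame 6: STRIKE. 10 + next two rolls (3+7) = 20. Cumulative: 101
Frame 7: SPARE (3+7=10). 10 + next roll (7) = 17. Cumulative: 118
Frame 8: OPEN (7+0=7). Cumulative: 125
Frame 9: OPEN (6+1=7). Cumulative: 132
Frame 10: STRIKE. Sum of all frame-10 rolls (10+10+3) = 23. Cumulative: 155

Answer: 21 41 57 72 81 101 118 125 132 155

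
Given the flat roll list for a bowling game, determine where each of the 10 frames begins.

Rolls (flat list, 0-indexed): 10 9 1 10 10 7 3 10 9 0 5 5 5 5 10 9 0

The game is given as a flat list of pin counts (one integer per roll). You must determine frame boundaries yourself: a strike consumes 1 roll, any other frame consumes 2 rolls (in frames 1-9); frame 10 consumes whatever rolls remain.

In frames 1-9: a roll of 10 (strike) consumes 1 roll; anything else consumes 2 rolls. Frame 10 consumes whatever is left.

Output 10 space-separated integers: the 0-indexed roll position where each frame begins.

Answer: 0 1 3 4 5 7 8 10 12 14

Derivation:
Frame 1 starts at roll index 0: roll=10 (strike), consumes 1 roll
Frame 2 starts at roll index 1: rolls=9,1 (sum=10), consumes 2 rolls
Frame 3 starts at roll index 3: roll=10 (strike), consumes 1 roll
Frame 4 starts at roll index 4: roll=10 (strike), consumes 1 roll
Frame 5 starts at roll index 5: rolls=7,3 (sum=10), consumes 2 rolls
Frame 6 starts at roll index 7: roll=10 (strike), consumes 1 roll
Frame 7 starts at roll index 8: rolls=9,0 (sum=9), consumes 2 rolls
Frame 8 starts at roll index 10: rolls=5,5 (sum=10), consumes 2 rolls
Frame 9 starts at roll index 12: rolls=5,5 (sum=10), consumes 2 rolls
Frame 10 starts at roll index 14: 3 remaining rolls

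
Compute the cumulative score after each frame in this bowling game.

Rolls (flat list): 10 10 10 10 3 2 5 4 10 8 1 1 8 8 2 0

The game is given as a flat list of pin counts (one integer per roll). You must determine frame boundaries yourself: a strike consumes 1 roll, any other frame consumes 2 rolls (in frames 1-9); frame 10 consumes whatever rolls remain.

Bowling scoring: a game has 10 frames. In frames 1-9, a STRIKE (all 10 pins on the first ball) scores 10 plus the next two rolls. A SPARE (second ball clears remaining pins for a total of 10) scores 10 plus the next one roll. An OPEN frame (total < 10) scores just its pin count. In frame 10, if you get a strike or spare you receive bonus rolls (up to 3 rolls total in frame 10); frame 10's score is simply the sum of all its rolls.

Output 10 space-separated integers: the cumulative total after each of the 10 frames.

Frame 1: STRIKE. 10 + next two rolls (10+10) = 30. Cumulative: 30
Frame 2: STRIKE. 10 + next two rolls (10+10) = 30. Cumulative: 60
Frame 3: STRIKE. 10 + next two rolls (10+3) = 23. Cumulative: 83
Frame 4: STRIKE. 10 + next two rolls (3+2) = 15. Cumulative: 98
Frame 5: OPEN (3+2=5). Cumulative: 103
Frame 6: OPEN (5+4=9). Cumulative: 112
Frame 7: STRIKE. 10 + next two rolls (8+1) = 19. Cumulative: 131
Frame 8: OPEN (8+1=9). Cumulative: 140
Frame 9: OPEN (1+8=9). Cumulative: 149
Frame 10: SPARE. Sum of all frame-10 rolls (8+2+0) = 10. Cumulative: 159

Answer: 30 60 83 98 103 112 131 140 149 159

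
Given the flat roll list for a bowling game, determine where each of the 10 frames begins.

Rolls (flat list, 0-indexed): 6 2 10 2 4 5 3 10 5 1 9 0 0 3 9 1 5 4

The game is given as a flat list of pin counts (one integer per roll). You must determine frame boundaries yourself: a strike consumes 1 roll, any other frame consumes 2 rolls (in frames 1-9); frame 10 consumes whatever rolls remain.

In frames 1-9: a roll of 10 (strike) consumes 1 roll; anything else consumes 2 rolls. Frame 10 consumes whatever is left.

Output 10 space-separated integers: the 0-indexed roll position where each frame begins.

Answer: 0 2 3 5 7 8 10 12 14 16

Derivation:
Frame 1 starts at roll index 0: rolls=6,2 (sum=8), consumes 2 rolls
Frame 2 starts at roll index 2: roll=10 (strike), consumes 1 roll
Frame 3 starts at roll index 3: rolls=2,4 (sum=6), consumes 2 rolls
Frame 4 starts at roll index 5: rolls=5,3 (sum=8), consumes 2 rolls
Frame 5 starts at roll index 7: roll=10 (strike), consumes 1 roll
Frame 6 starts at roll index 8: rolls=5,1 (sum=6), consumes 2 rolls
Frame 7 starts at roll index 10: rolls=9,0 (sum=9), consumes 2 rolls
Frame 8 starts at roll index 12: rolls=0,3 (sum=3), consumes 2 rolls
Frame 9 starts at roll index 14: rolls=9,1 (sum=10), consumes 2 rolls
Frame 10 starts at roll index 16: 2 remaining rolls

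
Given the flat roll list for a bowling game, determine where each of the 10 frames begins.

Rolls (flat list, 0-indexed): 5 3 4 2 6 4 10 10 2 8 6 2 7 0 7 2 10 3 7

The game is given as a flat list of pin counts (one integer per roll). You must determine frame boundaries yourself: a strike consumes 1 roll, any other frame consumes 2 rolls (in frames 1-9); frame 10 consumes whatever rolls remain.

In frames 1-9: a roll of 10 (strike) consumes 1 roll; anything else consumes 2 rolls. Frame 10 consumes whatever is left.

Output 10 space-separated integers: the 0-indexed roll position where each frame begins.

Answer: 0 2 4 6 7 8 10 12 14 16

Derivation:
Frame 1 starts at roll index 0: rolls=5,3 (sum=8), consumes 2 rolls
Frame 2 starts at roll index 2: rolls=4,2 (sum=6), consumes 2 rolls
Frame 3 starts at roll index 4: rolls=6,4 (sum=10), consumes 2 rolls
Frame 4 starts at roll index 6: roll=10 (strike), consumes 1 roll
Frame 5 starts at roll index 7: roll=10 (strike), consumes 1 roll
Frame 6 starts at roll index 8: rolls=2,8 (sum=10), consumes 2 rolls
Frame 7 starts at roll index 10: rolls=6,2 (sum=8), consumes 2 rolls
Frame 8 starts at roll index 12: rolls=7,0 (sum=7), consumes 2 rolls
Frame 9 starts at roll index 14: rolls=7,2 (sum=9), consumes 2 rolls
Frame 10 starts at roll index 16: 3 remaining rolls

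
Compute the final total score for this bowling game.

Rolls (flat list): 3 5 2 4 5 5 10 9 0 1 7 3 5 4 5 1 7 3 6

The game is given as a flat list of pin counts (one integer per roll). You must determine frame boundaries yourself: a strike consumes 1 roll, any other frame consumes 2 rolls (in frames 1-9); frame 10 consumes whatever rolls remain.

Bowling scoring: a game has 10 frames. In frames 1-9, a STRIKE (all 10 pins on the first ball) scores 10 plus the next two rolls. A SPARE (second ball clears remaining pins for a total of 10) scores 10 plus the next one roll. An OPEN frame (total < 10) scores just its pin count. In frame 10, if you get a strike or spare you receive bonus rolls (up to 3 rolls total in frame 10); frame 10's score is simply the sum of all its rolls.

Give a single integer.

Answer: 104

Derivation:
Frame 1: OPEN (3+5=8). Cumulative: 8
Frame 2: OPEN (2+4=6). Cumulative: 14
Frame 3: SPARE (5+5=10). 10 + next roll (10) = 20. Cumulative: 34
Frame 4: STRIKE. 10 + next two rolls (9+0) = 19. Cumulative: 53
Frame 5: OPEN (9+0=9). Cumulative: 62
Frame 6: OPEN (1+7=8). Cumulative: 70
Frame 7: OPEN (3+5=8). Cumulative: 78
Frame 8: OPEN (4+5=9). Cumulative: 87
Frame 9: OPEN (1+7=8). Cumulative: 95
Frame 10: OPEN. Sum of all frame-10 rolls (3+6) = 9. Cumulative: 104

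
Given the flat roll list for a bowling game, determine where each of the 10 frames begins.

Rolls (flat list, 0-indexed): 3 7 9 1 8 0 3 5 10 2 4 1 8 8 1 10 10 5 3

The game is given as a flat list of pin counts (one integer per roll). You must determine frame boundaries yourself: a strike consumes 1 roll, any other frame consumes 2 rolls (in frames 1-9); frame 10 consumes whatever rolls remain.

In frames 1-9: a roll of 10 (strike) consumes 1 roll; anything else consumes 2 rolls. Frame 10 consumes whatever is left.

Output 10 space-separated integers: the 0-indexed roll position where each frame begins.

Frame 1 starts at roll index 0: rolls=3,7 (sum=10), consumes 2 rolls
Frame 2 starts at roll index 2: rolls=9,1 (sum=10), consumes 2 rolls
Frame 3 starts at roll index 4: rolls=8,0 (sum=8), consumes 2 rolls
Frame 4 starts at roll index 6: rolls=3,5 (sum=8), consumes 2 rolls
Frame 5 starts at roll index 8: roll=10 (strike), consumes 1 roll
Frame 6 starts at roll index 9: rolls=2,4 (sum=6), consumes 2 rolls
Frame 7 starts at roll index 11: rolls=1,8 (sum=9), consumes 2 rolls
Frame 8 starts at roll index 13: rolls=8,1 (sum=9), consumes 2 rolls
Frame 9 starts at roll index 15: roll=10 (strike), consumes 1 roll
Frame 10 starts at roll index 16: 3 remaining rolls

Answer: 0 2 4 6 8 9 11 13 15 16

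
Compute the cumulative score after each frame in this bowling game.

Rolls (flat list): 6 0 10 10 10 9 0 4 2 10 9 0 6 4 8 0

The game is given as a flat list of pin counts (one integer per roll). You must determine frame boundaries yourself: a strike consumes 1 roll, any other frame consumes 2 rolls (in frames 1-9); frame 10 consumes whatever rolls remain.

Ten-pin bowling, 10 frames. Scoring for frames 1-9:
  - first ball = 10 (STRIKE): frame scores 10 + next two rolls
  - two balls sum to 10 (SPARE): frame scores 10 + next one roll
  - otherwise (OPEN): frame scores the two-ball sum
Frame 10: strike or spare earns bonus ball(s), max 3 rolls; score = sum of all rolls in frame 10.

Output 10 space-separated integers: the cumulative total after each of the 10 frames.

Frame 1: OPEN (6+0=6). Cumulative: 6
Frame 2: STRIKE. 10 + next two rolls (10+10) = 30. Cumulative: 36
Frame 3: STRIKE. 10 + next two rolls (10+9) = 29. Cumulative: 65
Frame 4: STRIKE. 10 + next two rolls (9+0) = 19. Cumulative: 84
Frame 5: OPEN (9+0=9). Cumulative: 93
Frame 6: OPEN (4+2=6). Cumulative: 99
Frame 7: STRIKE. 10 + next two rolls (9+0) = 19. Cumulative: 118
Frame 8: OPEN (9+0=9). Cumulative: 127
Frame 9: SPARE (6+4=10). 10 + next roll (8) = 18. Cumulative: 145
Frame 10: OPEN. Sum of all frame-10 rolls (8+0) = 8. Cumulative: 153

Answer: 6 36 65 84 93 99 118 127 145 153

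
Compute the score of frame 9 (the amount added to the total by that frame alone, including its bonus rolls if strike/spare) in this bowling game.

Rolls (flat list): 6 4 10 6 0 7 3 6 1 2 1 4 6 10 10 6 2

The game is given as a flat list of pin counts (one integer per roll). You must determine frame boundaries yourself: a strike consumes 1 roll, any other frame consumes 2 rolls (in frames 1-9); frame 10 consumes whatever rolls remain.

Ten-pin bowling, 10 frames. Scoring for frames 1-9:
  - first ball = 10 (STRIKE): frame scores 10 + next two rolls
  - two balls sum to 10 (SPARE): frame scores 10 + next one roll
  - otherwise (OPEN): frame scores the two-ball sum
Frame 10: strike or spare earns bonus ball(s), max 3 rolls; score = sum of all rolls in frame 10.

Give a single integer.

Frame 1: SPARE (6+4=10). 10 + next roll (10) = 20. Cumulative: 20
Frame 2: STRIKE. 10 + next two rolls (6+0) = 16. Cumulative: 36
Frame 3: OPEN (6+0=6). Cumulative: 42
Frame 4: SPARE (7+3=10). 10 + next roll (6) = 16. Cumulative: 58
Frame 5: OPEN (6+1=7). Cumulative: 65
Frame 6: OPEN (2+1=3). Cumulative: 68
Frame 7: SPARE (4+6=10). 10 + next roll (10) = 20. Cumulative: 88
Frame 8: STRIKE. 10 + next two rolls (10+6) = 26. Cumulative: 114
Frame 9: STRIKE. 10 + next two rolls (6+2) = 18. Cumulative: 132
Frame 10: OPEN. Sum of all frame-10 rolls (6+2) = 8. Cumulative: 140

Answer: 18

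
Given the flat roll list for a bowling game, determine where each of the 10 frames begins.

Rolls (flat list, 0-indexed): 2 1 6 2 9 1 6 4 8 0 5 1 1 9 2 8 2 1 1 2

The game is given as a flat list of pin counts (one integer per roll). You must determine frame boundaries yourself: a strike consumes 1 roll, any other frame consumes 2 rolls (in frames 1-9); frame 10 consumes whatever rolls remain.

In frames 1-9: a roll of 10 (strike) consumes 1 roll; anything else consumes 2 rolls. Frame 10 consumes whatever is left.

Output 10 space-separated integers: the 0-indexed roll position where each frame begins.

Answer: 0 2 4 6 8 10 12 14 16 18

Derivation:
Frame 1 starts at roll index 0: rolls=2,1 (sum=3), consumes 2 rolls
Frame 2 starts at roll index 2: rolls=6,2 (sum=8), consumes 2 rolls
Frame 3 starts at roll index 4: rolls=9,1 (sum=10), consumes 2 rolls
Frame 4 starts at roll index 6: rolls=6,4 (sum=10), consumes 2 rolls
Frame 5 starts at roll index 8: rolls=8,0 (sum=8), consumes 2 rolls
Frame 6 starts at roll index 10: rolls=5,1 (sum=6), consumes 2 rolls
Frame 7 starts at roll index 12: rolls=1,9 (sum=10), consumes 2 rolls
Frame 8 starts at roll index 14: rolls=2,8 (sum=10), consumes 2 rolls
Frame 9 starts at roll index 16: rolls=2,1 (sum=3), consumes 2 rolls
Frame 10 starts at roll index 18: 2 remaining rolls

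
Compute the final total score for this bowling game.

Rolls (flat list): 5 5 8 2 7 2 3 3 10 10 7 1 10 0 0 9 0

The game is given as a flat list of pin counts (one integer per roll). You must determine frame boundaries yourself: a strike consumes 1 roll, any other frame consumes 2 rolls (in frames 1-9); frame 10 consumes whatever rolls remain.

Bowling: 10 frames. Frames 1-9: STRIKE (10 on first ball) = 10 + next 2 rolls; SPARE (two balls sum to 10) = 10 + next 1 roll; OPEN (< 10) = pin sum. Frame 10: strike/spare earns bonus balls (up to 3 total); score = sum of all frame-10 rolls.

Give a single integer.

Answer: 122

Derivation:
Frame 1: SPARE (5+5=10). 10 + next roll (8) = 18. Cumulative: 18
Frame 2: SPARE (8+2=10). 10 + next roll (7) = 17. Cumulative: 35
Frame 3: OPEN (7+2=9). Cumulative: 44
Frame 4: OPEN (3+3=6). Cumulative: 50
Frame 5: STRIKE. 10 + next two rolls (10+7) = 27. Cumulative: 77
Frame 6: STRIKE. 10 + next two rolls (7+1) = 18. Cumulative: 95
Frame 7: OPEN (7+1=8). Cumulative: 103
Frame 8: STRIKE. 10 + next two rolls (0+0) = 10. Cumulative: 113
Frame 9: OPEN (0+0=0). Cumulative: 113
Frame 10: OPEN. Sum of all frame-10 rolls (9+0) = 9. Cumulative: 122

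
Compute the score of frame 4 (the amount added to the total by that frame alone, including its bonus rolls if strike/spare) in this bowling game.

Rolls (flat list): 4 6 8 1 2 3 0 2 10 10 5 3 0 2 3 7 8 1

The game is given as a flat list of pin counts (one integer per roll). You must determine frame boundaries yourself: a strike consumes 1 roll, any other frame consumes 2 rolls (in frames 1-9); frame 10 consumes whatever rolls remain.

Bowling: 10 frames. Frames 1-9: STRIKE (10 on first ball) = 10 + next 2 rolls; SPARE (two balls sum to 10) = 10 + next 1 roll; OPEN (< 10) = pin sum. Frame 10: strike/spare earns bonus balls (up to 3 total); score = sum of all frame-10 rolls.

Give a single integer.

Frame 1: SPARE (4+6=10). 10 + next roll (8) = 18. Cumulative: 18
Frame 2: OPEN (8+1=9). Cumulative: 27
Frame 3: OPEN (2+3=5). Cumulative: 32
Frame 4: OPEN (0+2=2). Cumulative: 34
Frame 5: STRIKE. 10 + next two rolls (10+5) = 25. Cumulative: 59
Frame 6: STRIKE. 10 + next two rolls (5+3) = 18. Cumulative: 77

Answer: 2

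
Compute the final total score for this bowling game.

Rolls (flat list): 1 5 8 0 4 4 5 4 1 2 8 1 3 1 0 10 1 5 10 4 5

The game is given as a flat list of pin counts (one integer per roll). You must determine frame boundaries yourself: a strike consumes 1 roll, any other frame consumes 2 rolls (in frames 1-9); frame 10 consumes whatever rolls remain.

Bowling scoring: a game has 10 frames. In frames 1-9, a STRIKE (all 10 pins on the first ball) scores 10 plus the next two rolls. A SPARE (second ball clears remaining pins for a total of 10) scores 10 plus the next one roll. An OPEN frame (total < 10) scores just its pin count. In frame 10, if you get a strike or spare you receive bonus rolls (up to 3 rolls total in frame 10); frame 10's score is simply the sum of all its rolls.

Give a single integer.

Frame 1: OPEN (1+5=6). Cumulative: 6
Frame 2: OPEN (8+0=8). Cumulative: 14
Frame 3: OPEN (4+4=8). Cumulative: 22
Frame 4: OPEN (5+4=9). Cumulative: 31
Frame 5: OPEN (1+2=3). Cumulative: 34
Frame 6: OPEN (8+1=9). Cumulative: 43
Frame 7: OPEN (3+1=4). Cumulative: 47
Frame 8: SPARE (0+10=10). 10 + next roll (1) = 11. Cumulative: 58
Frame 9: OPEN (1+5=6). Cumulative: 64
Frame 10: STRIKE. Sum of all frame-10 rolls (10+4+5) = 19. Cumulative: 83

Answer: 83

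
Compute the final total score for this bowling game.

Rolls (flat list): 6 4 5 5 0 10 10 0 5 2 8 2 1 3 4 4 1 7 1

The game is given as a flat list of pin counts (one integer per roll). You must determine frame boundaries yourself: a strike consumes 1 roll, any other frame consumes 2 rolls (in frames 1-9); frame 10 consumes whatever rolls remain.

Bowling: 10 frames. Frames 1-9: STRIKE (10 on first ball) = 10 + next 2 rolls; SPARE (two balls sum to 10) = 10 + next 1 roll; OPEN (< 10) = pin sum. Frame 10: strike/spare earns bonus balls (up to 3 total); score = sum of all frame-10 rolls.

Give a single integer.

Frame 1: SPARE (6+4=10). 10 + next roll (5) = 15. Cumulative: 15
Frame 2: SPARE (5+5=10). 10 + next roll (0) = 10. Cumulative: 25
Frame 3: SPARE (0+10=10). 10 + next roll (10) = 20. Cumulative: 45
Frame 4: STRIKE. 10 + next two rolls (0+5) = 15. Cumulative: 60
Frame 5: OPEN (0+5=5). Cumulative: 65
Frame 6: SPARE (2+8=10). 10 + next roll (2) = 12. Cumulative: 77
Frame 7: OPEN (2+1=3). Cumulative: 80
Frame 8: OPEN (3+4=7). Cumulative: 87
Frame 9: OPEN (4+1=5). Cumulative: 92
Frame 10: OPEN. Sum of all frame-10 rolls (7+1) = 8. Cumulative: 100

Answer: 100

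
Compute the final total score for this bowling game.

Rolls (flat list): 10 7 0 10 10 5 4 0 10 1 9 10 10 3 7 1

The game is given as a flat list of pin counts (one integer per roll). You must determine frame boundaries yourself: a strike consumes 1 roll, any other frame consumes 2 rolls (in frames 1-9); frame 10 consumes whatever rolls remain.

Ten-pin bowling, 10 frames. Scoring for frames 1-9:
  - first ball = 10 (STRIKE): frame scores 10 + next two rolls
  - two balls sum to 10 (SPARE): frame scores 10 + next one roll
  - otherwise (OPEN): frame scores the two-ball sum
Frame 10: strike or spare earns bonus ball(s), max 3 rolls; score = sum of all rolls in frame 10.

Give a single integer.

Frame 1: STRIKE. 10 + next two rolls (7+0) = 17. Cumulative: 17
Frame 2: OPEN (7+0=7). Cumulative: 24
Frame 3: STRIKE. 10 + next two rolls (10+5) = 25. Cumulative: 49
Frame 4: STRIKE. 10 + next two rolls (5+4) = 19. Cumulative: 68
Frame 5: OPEN (5+4=9). Cumulative: 77
Frame 6: SPARE (0+10=10). 10 + next roll (1) = 11. Cumulative: 88
Frame 7: SPARE (1+9=10). 10 + next roll (10) = 20. Cumulative: 108
Frame 8: STRIKE. 10 + next two rolls (10+3) = 23. Cumulative: 131
Frame 9: STRIKE. 10 + next two rolls (3+7) = 20. Cumulative: 151
Frame 10: SPARE. Sum of all frame-10 rolls (3+7+1) = 11. Cumulative: 162

Answer: 162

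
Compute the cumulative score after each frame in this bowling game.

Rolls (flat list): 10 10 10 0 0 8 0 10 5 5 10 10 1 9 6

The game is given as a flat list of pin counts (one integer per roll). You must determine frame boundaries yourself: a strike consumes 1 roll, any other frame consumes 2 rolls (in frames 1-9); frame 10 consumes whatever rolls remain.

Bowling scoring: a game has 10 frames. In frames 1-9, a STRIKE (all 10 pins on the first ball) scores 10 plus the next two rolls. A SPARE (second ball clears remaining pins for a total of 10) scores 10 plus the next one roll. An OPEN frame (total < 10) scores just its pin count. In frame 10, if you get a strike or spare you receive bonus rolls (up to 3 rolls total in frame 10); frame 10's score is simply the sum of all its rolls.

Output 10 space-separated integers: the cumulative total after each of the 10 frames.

Answer: 30 50 60 60 68 88 108 129 149 165

Derivation:
Frame 1: STRIKE. 10 + next two rolls (10+10) = 30. Cumulative: 30
Frame 2: STRIKE. 10 + next two rolls (10+0) = 20. Cumulative: 50
Frame 3: STRIKE. 10 + next two rolls (0+0) = 10. Cumulative: 60
Frame 4: OPEN (0+0=0). Cumulative: 60
Frame 5: OPEN (8+0=8). Cumulative: 68
Frame 6: STRIKE. 10 + next two rolls (5+5) = 20. Cumulative: 88
Frame 7: SPARE (5+5=10). 10 + next roll (10) = 20. Cumulative: 108
Frame 8: STRIKE. 10 + next two rolls (10+1) = 21. Cumulative: 129
Frame 9: STRIKE. 10 + next two rolls (1+9) = 20. Cumulative: 149
Frame 10: SPARE. Sum of all frame-10 rolls (1+9+6) = 16. Cumulative: 165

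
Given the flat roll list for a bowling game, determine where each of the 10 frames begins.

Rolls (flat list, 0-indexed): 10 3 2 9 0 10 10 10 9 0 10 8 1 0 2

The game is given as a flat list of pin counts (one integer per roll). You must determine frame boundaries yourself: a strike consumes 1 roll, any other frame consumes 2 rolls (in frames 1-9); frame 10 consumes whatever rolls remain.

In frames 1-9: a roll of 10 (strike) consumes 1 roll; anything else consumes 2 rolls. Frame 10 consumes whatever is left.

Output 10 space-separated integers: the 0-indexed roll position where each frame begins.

Answer: 0 1 3 5 6 7 8 10 11 13

Derivation:
Frame 1 starts at roll index 0: roll=10 (strike), consumes 1 roll
Frame 2 starts at roll index 1: rolls=3,2 (sum=5), consumes 2 rolls
Frame 3 starts at roll index 3: rolls=9,0 (sum=9), consumes 2 rolls
Frame 4 starts at roll index 5: roll=10 (strike), consumes 1 roll
Frame 5 starts at roll index 6: roll=10 (strike), consumes 1 roll
Frame 6 starts at roll index 7: roll=10 (strike), consumes 1 roll
Frame 7 starts at roll index 8: rolls=9,0 (sum=9), consumes 2 rolls
Frame 8 starts at roll index 10: roll=10 (strike), consumes 1 roll
Frame 9 starts at roll index 11: rolls=8,1 (sum=9), consumes 2 rolls
Frame 10 starts at roll index 13: 2 remaining rolls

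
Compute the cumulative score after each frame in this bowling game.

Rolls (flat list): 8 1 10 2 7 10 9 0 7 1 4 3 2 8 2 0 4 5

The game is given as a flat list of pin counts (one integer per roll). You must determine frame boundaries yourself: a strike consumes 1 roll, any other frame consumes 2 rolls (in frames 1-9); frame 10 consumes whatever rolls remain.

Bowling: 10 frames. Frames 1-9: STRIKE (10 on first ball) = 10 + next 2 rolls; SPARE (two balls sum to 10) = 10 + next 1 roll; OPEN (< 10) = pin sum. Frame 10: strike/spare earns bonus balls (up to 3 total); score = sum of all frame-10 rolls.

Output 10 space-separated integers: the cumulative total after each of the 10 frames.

Answer: 9 28 37 56 65 73 80 92 94 103

Derivation:
Frame 1: OPEN (8+1=9). Cumulative: 9
Frame 2: STRIKE. 10 + next two rolls (2+7) = 19. Cumulative: 28
Frame 3: OPEN (2+7=9). Cumulative: 37
Frame 4: STRIKE. 10 + next two rolls (9+0) = 19. Cumulative: 56
Frame 5: OPEN (9+0=9). Cumulative: 65
Frame 6: OPEN (7+1=8). Cumulative: 73
Frame 7: OPEN (4+3=7). Cumulative: 80
Frame 8: SPARE (2+8=10). 10 + next roll (2) = 12. Cumulative: 92
Frame 9: OPEN (2+0=2). Cumulative: 94
Frame 10: OPEN. Sum of all frame-10 rolls (4+5) = 9. Cumulative: 103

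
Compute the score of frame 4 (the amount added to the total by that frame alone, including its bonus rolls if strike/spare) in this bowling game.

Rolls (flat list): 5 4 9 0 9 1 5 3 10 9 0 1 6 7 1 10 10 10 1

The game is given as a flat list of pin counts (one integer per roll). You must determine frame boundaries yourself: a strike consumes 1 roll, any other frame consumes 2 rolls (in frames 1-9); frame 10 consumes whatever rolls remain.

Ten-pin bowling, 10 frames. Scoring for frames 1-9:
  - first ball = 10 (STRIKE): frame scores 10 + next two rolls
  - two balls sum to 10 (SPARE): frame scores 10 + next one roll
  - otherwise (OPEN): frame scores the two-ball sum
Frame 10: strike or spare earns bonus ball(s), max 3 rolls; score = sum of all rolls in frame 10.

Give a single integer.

Frame 1: OPEN (5+4=9). Cumulative: 9
Frame 2: OPEN (9+0=9). Cumulative: 18
Frame 3: SPARE (9+1=10). 10 + next roll (5) = 15. Cumulative: 33
Frame 4: OPEN (5+3=8). Cumulative: 41
Frame 5: STRIKE. 10 + next two rolls (9+0) = 19. Cumulative: 60
Frame 6: OPEN (9+0=9). Cumulative: 69

Answer: 8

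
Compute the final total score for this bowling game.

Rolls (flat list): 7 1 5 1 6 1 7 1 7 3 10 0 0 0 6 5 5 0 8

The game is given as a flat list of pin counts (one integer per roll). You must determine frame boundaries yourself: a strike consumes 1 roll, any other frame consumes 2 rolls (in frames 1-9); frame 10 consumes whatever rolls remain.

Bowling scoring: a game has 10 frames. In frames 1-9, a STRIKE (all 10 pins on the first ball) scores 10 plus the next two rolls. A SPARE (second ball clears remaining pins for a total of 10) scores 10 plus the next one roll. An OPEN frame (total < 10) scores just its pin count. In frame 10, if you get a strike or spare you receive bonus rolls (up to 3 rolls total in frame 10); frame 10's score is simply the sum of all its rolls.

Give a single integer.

Answer: 83

Derivation:
Frame 1: OPEN (7+1=8). Cumulative: 8
Frame 2: OPEN (5+1=6). Cumulative: 14
Frame 3: OPEN (6+1=7). Cumulative: 21
Frame 4: OPEN (7+1=8). Cumulative: 29
Frame 5: SPARE (7+3=10). 10 + next roll (10) = 20. Cumulative: 49
Frame 6: STRIKE. 10 + next two rolls (0+0) = 10. Cumulative: 59
Frame 7: OPEN (0+0=0). Cumulative: 59
Frame 8: OPEN (0+6=6). Cumulative: 65
Frame 9: SPARE (5+5=10). 10 + next roll (0) = 10. Cumulative: 75
Frame 10: OPEN. Sum of all frame-10 rolls (0+8) = 8. Cumulative: 83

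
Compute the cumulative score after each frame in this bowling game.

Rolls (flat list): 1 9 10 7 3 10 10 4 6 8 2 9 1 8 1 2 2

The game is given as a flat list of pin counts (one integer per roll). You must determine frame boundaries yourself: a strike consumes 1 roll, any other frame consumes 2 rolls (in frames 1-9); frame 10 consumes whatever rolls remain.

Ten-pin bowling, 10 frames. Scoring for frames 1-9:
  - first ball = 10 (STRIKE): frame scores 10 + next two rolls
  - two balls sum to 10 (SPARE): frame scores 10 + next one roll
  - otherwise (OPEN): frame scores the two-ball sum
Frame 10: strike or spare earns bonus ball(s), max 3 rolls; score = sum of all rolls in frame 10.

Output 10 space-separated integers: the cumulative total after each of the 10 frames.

Answer: 20 40 60 84 104 122 141 159 168 172

Derivation:
Frame 1: SPARE (1+9=10). 10 + next roll (10) = 20. Cumulative: 20
Frame 2: STRIKE. 10 + next two rolls (7+3) = 20. Cumulative: 40
Frame 3: SPARE (7+3=10). 10 + next roll (10) = 20. Cumulative: 60
Frame 4: STRIKE. 10 + next two rolls (10+4) = 24. Cumulative: 84
Frame 5: STRIKE. 10 + next two rolls (4+6) = 20. Cumulative: 104
Frame 6: SPARE (4+6=10). 10 + next roll (8) = 18. Cumulative: 122
Frame 7: SPARE (8+2=10). 10 + next roll (9) = 19. Cumulative: 141
Frame 8: SPARE (9+1=10). 10 + next roll (8) = 18. Cumulative: 159
Frame 9: OPEN (8+1=9). Cumulative: 168
Frame 10: OPEN. Sum of all frame-10 rolls (2+2) = 4. Cumulative: 172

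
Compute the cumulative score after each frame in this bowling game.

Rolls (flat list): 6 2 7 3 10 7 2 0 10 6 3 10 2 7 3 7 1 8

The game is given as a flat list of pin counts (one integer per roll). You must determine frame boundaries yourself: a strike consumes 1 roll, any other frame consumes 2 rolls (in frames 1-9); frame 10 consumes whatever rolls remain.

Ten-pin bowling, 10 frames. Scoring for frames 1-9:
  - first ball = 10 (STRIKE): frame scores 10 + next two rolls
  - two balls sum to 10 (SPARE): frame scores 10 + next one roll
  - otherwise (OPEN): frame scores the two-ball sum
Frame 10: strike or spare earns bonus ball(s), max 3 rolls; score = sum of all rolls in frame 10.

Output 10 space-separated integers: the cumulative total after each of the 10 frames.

Frame 1: OPEN (6+2=8). Cumulative: 8
Frame 2: SPARE (7+3=10). 10 + next roll (10) = 20. Cumulative: 28
Frame 3: STRIKE. 10 + next two rolls (7+2) = 19. Cumulative: 47
Frame 4: OPEN (7+2=9). Cumulative: 56
Frame 5: SPARE (0+10=10). 10 + next roll (6) = 16. Cumulative: 72
Frame 6: OPEN (6+3=9). Cumulative: 81
Frame 7: STRIKE. 10 + next two rolls (2+7) = 19. Cumulative: 100
Frame 8: OPEN (2+7=9). Cumulative: 109
Frame 9: SPARE (3+7=10). 10 + next roll (1) = 11. Cumulative: 120
Frame 10: OPEN. Sum of all frame-10 rolls (1+8) = 9. Cumulative: 129

Answer: 8 28 47 56 72 81 100 109 120 129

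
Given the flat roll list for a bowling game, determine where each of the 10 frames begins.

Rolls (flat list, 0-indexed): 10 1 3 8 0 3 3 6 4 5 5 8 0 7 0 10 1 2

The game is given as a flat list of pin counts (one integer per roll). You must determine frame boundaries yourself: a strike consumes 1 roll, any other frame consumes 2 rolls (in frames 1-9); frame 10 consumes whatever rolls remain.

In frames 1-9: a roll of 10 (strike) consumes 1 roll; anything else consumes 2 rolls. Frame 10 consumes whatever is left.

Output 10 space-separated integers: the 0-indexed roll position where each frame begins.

Answer: 0 1 3 5 7 9 11 13 15 16

Derivation:
Frame 1 starts at roll index 0: roll=10 (strike), consumes 1 roll
Frame 2 starts at roll index 1: rolls=1,3 (sum=4), consumes 2 rolls
Frame 3 starts at roll index 3: rolls=8,0 (sum=8), consumes 2 rolls
Frame 4 starts at roll index 5: rolls=3,3 (sum=6), consumes 2 rolls
Frame 5 starts at roll index 7: rolls=6,4 (sum=10), consumes 2 rolls
Frame 6 starts at roll index 9: rolls=5,5 (sum=10), consumes 2 rolls
Frame 7 starts at roll index 11: rolls=8,0 (sum=8), consumes 2 rolls
Frame 8 starts at roll index 13: rolls=7,0 (sum=7), consumes 2 rolls
Frame 9 starts at roll index 15: roll=10 (strike), consumes 1 roll
Frame 10 starts at roll index 16: 2 remaining rolls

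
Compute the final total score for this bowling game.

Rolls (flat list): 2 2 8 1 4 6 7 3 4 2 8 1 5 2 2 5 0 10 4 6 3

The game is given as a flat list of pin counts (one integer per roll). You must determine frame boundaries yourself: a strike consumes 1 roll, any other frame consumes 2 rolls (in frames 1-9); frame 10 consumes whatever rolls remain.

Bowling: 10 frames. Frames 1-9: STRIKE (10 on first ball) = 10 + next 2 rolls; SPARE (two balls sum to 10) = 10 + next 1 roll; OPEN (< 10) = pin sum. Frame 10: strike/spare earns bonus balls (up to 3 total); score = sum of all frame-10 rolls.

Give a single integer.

Frame 1: OPEN (2+2=4). Cumulative: 4
Frame 2: OPEN (8+1=9). Cumulative: 13
Frame 3: SPARE (4+6=10). 10 + next roll (7) = 17. Cumulative: 30
Frame 4: SPARE (7+3=10). 10 + next roll (4) = 14. Cumulative: 44
Frame 5: OPEN (4+2=6). Cumulative: 50
Frame 6: OPEN (8+1=9). Cumulative: 59
Frame 7: OPEN (5+2=7). Cumulative: 66
Frame 8: OPEN (2+5=7). Cumulative: 73
Frame 9: SPARE (0+10=10). 10 + next roll (4) = 14. Cumulative: 87
Frame 10: SPARE. Sum of all frame-10 rolls (4+6+3) = 13. Cumulative: 100

Answer: 100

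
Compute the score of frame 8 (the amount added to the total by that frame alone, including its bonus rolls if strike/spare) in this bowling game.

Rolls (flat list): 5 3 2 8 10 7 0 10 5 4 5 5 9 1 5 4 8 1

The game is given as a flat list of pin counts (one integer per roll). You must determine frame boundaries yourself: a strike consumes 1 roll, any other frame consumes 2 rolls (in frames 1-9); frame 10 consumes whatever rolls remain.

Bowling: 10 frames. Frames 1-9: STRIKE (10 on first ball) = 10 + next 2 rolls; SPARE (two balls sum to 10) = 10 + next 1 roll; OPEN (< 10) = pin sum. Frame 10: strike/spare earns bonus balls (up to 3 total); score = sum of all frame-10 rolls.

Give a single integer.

Frame 1: OPEN (5+3=8). Cumulative: 8
Frame 2: SPARE (2+8=10). 10 + next roll (10) = 20. Cumulative: 28
Frame 3: STRIKE. 10 + next two rolls (7+0) = 17. Cumulative: 45
Frame 4: OPEN (7+0=7). Cumulative: 52
Frame 5: STRIKE. 10 + next two rolls (5+4) = 19. Cumulative: 71
Frame 6: OPEN (5+4=9). Cumulative: 80
Frame 7: SPARE (5+5=10). 10 + next roll (9) = 19. Cumulative: 99
Frame 8: SPARE (9+1=10). 10 + next roll (5) = 15. Cumulative: 114
Frame 9: OPEN (5+4=9). Cumulative: 123
Frame 10: OPEN. Sum of all frame-10 rolls (8+1) = 9. Cumulative: 132

Answer: 15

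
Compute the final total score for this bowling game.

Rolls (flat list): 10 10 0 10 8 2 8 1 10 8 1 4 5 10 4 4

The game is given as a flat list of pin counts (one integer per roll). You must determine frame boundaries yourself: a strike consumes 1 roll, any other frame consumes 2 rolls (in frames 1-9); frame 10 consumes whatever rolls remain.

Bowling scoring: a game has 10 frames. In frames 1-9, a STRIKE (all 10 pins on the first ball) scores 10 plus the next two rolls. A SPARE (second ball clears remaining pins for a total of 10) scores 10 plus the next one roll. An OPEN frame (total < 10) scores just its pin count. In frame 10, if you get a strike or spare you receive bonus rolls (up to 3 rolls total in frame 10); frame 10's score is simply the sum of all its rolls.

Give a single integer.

Frame 1: STRIKE. 10 + next two rolls (10+0) = 20. Cumulative: 20
Frame 2: STRIKE. 10 + next two rolls (0+10) = 20. Cumulative: 40
Frame 3: SPARE (0+10=10). 10 + next roll (8) = 18. Cumulative: 58
Frame 4: SPARE (8+2=10). 10 + next roll (8) = 18. Cumulative: 76
Frame 5: OPEN (8+1=9). Cumulative: 85
Frame 6: STRIKE. 10 + next two rolls (8+1) = 19. Cumulative: 104
Frame 7: OPEN (8+1=9). Cumulative: 113
Frame 8: OPEN (4+5=9). Cumulative: 122
Frame 9: STRIKE. 10 + next two rolls (4+4) = 18. Cumulative: 140
Frame 10: OPEN. Sum of all frame-10 rolls (4+4) = 8. Cumulative: 148

Answer: 148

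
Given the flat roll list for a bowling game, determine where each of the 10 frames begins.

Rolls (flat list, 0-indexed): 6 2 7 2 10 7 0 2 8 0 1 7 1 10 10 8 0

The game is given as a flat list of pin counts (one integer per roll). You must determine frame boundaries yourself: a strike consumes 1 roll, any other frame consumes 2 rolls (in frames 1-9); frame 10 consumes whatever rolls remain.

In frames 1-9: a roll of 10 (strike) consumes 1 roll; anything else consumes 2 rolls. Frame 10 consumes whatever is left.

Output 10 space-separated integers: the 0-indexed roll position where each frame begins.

Answer: 0 2 4 5 7 9 11 13 14 15

Derivation:
Frame 1 starts at roll index 0: rolls=6,2 (sum=8), consumes 2 rolls
Frame 2 starts at roll index 2: rolls=7,2 (sum=9), consumes 2 rolls
Frame 3 starts at roll index 4: roll=10 (strike), consumes 1 roll
Frame 4 starts at roll index 5: rolls=7,0 (sum=7), consumes 2 rolls
Frame 5 starts at roll index 7: rolls=2,8 (sum=10), consumes 2 rolls
Frame 6 starts at roll index 9: rolls=0,1 (sum=1), consumes 2 rolls
Frame 7 starts at roll index 11: rolls=7,1 (sum=8), consumes 2 rolls
Frame 8 starts at roll index 13: roll=10 (strike), consumes 1 roll
Frame 9 starts at roll index 14: roll=10 (strike), consumes 1 roll
Frame 10 starts at roll index 15: 2 remaining rolls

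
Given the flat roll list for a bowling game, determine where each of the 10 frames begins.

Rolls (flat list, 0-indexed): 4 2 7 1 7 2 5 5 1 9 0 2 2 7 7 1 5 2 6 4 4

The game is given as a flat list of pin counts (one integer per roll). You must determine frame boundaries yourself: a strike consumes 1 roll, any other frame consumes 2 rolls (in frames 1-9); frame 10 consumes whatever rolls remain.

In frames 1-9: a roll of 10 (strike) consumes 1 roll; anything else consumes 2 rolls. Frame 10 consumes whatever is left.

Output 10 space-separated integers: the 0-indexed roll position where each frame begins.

Frame 1 starts at roll index 0: rolls=4,2 (sum=6), consumes 2 rolls
Frame 2 starts at roll index 2: rolls=7,1 (sum=8), consumes 2 rolls
Frame 3 starts at roll index 4: rolls=7,2 (sum=9), consumes 2 rolls
Frame 4 starts at roll index 6: rolls=5,5 (sum=10), consumes 2 rolls
Frame 5 starts at roll index 8: rolls=1,9 (sum=10), consumes 2 rolls
Frame 6 starts at roll index 10: rolls=0,2 (sum=2), consumes 2 rolls
Frame 7 starts at roll index 12: rolls=2,7 (sum=9), consumes 2 rolls
Frame 8 starts at roll index 14: rolls=7,1 (sum=8), consumes 2 rolls
Frame 9 starts at roll index 16: rolls=5,2 (sum=7), consumes 2 rolls
Frame 10 starts at roll index 18: 3 remaining rolls

Answer: 0 2 4 6 8 10 12 14 16 18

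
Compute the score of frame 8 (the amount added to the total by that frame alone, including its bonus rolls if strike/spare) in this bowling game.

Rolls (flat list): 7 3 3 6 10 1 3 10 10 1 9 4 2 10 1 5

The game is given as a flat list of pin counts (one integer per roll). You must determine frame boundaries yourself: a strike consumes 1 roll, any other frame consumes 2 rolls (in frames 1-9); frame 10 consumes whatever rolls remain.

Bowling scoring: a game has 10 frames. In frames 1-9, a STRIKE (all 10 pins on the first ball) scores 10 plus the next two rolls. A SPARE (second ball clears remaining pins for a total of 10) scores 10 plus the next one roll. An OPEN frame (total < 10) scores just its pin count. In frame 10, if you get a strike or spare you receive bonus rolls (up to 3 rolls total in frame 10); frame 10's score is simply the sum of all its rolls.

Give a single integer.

Answer: 6

Derivation:
Frame 1: SPARE (7+3=10). 10 + next roll (3) = 13. Cumulative: 13
Frame 2: OPEN (3+6=9). Cumulative: 22
Frame 3: STRIKE. 10 + next two rolls (1+3) = 14. Cumulative: 36
Frame 4: OPEN (1+3=4). Cumulative: 40
Frame 5: STRIKE. 10 + next two rolls (10+1) = 21. Cumulative: 61
Frame 6: STRIKE. 10 + next two rolls (1+9) = 20. Cumulative: 81
Frame 7: SPARE (1+9=10). 10 + next roll (4) = 14. Cumulative: 95
Frame 8: OPEN (4+2=6). Cumulative: 101
Frame 9: STRIKE. 10 + next two rolls (1+5) = 16. Cumulative: 117
Frame 10: OPEN. Sum of all frame-10 rolls (1+5) = 6. Cumulative: 123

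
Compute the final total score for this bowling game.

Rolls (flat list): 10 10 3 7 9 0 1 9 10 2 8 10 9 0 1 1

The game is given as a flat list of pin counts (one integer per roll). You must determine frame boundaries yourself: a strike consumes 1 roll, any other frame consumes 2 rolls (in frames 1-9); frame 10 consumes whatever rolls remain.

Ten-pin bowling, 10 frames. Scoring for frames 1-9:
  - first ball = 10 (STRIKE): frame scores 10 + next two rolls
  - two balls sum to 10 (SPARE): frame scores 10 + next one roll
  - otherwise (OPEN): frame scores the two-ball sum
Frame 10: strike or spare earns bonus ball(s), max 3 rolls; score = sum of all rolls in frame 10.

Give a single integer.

Frame 1: STRIKE. 10 + next two rolls (10+3) = 23. Cumulative: 23
Frame 2: STRIKE. 10 + next two rolls (3+7) = 20. Cumulative: 43
Frame 3: SPARE (3+7=10). 10 + next roll (9) = 19. Cumulative: 62
Frame 4: OPEN (9+0=9). Cumulative: 71
Frame 5: SPARE (1+9=10). 10 + next roll (10) = 20. Cumulative: 91
Frame 6: STRIKE. 10 + next two rolls (2+8) = 20. Cumulative: 111
Frame 7: SPARE (2+8=10). 10 + next roll (10) = 20. Cumulative: 131
Frame 8: STRIKE. 10 + next two rolls (9+0) = 19. Cumulative: 150
Frame 9: OPEN (9+0=9). Cumulative: 159
Frame 10: OPEN. Sum of all frame-10 rolls (1+1) = 2. Cumulative: 161

Answer: 161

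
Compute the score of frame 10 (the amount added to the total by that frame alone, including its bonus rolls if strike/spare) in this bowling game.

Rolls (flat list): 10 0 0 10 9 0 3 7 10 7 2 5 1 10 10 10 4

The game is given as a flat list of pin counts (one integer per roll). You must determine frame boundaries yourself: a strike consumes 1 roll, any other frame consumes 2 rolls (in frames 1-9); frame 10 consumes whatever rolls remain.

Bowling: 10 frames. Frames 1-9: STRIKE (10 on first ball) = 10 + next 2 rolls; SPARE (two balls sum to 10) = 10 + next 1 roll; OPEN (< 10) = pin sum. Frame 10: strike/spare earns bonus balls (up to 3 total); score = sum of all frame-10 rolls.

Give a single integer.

Answer: 24

Derivation:
Frame 1: STRIKE. 10 + next two rolls (0+0) = 10. Cumulative: 10
Frame 2: OPEN (0+0=0). Cumulative: 10
Frame 3: STRIKE. 10 + next two rolls (9+0) = 19. Cumulative: 29
Frame 4: OPEN (9+0=9). Cumulative: 38
Frame 5: SPARE (3+7=10). 10 + next roll (10) = 20. Cumulative: 58
Frame 6: STRIKE. 10 + next two rolls (7+2) = 19. Cumulative: 77
Frame 7: OPEN (7+2=9). Cumulative: 86
Frame 8: OPEN (5+1=6). Cumulative: 92
Frame 9: STRIKE. 10 + next two rolls (10+10) = 30. Cumulative: 122
Frame 10: STRIKE. Sum of all frame-10 rolls (10+10+4) = 24. Cumulative: 146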